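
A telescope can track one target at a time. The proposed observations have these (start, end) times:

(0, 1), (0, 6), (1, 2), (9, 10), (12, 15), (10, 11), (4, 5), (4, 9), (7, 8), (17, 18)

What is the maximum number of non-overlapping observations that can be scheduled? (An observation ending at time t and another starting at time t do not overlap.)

8

By end time: (0,1), (1,2), (4,5), (0,6), (7,8), (4,9), (9,10), (10,11), (12,15), (17,18).
Pick (0,1); next start ≥ 1 → (1,2); next start ≥ 2 → (4,5); next start ≥ 5 → (7,8); next start ≥ 8 → (9,10); next start ≥ 10 → (10,11); next start ≥ 11 → (12,15); next start ≥ 15 → (17,18).
Selected 8 observations.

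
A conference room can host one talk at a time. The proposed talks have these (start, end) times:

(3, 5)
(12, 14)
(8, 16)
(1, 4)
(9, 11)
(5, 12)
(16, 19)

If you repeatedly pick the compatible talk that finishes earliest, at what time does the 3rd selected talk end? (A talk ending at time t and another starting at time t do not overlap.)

14

Sort by end time and greedily take each interval whose start is ≥ the last chosen end.
Sorted by end: (1,4)  (3,5)  (9,11)  (5,12)  (12,14)  (8,16)  (16,19)
take (1,4); take (9,11); skip (5,12); take (12,14); take (16,19).
Selected: (1,4) (9,11) (12,14) (16,19)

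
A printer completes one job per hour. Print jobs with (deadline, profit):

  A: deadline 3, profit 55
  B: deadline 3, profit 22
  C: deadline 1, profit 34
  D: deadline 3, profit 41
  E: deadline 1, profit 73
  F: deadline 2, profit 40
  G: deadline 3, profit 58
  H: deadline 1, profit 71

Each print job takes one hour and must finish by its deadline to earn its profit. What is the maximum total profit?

186

Take jobs in profit order; each goes to the latest open slot no later than its deadline.
By profit: E(d1,73), H(d1,71), G(d3,58), A(d3,55), D(d3,41), F(d2,40), C(d1,34), B(d3,22)
E→slot 1; H skipped; G→slot 3; A→slot 2; D skipped; F skipped; C skipped; B skipped.
Profit = 73 + 55 + 58 = 186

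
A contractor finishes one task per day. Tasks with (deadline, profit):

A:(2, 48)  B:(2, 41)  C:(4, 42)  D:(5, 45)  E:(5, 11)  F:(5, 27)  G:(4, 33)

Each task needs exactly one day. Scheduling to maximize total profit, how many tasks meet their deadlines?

5

Sort by profit descending; place each in the latest free slot ≤ its deadline.
By profit: A(d2,48), D(d5,45), C(d4,42), B(d2,41), G(d4,33), F(d5,27), E(d5,11)
A→slot 2; D→slot 5; C→slot 4; B→slot 1; G→slot 3; F skipped; E skipped.
5 of 7 scheduled.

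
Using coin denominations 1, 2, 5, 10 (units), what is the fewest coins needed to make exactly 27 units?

Greedy: take as many of the largest coin as possible, then repeat with the remainder.
27 − 2×10→7 − 1×5→2 − 1×2→0
Total coins = 2 + 1 + 1 = 4

4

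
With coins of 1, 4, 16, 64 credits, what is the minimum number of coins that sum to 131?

131 = 2×64 + 3×1
Total coins = 2 + 3 = 5

5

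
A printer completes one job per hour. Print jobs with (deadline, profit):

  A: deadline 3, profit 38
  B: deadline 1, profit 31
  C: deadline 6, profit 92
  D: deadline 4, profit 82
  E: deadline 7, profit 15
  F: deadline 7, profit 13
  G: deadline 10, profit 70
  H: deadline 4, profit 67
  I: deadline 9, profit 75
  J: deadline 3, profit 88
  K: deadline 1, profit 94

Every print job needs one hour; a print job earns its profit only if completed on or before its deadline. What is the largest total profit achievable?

596

Sort by profit descending; place each in the latest free slot ≤ its deadline.
By profit: K(d1,94), C(d6,92), J(d3,88), D(d4,82), I(d9,75), G(d10,70), H(d4,67), A(d3,38), B(d1,31), E(d7,15), F(d7,13)
K→slot 1; C→slot 6; J→slot 3; D→slot 4; I→slot 9; G→slot 10; H→slot 2; A skipped; B skipped; E→slot 7; F→slot 5.
Profit = 94 + 67 + 88 + 82 + 13 + 92 + 15 + 75 + 70 = 596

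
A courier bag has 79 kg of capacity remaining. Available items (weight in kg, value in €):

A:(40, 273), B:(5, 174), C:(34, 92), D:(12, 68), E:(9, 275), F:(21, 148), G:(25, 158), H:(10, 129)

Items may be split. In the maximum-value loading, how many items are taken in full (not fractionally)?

Greedy by value/weight ratio, highest first.
Order: B (174/5=34.80) > E (275/9=30.56) > H (129/10=12.90) > F (148/21=7.05) > A (273/40=6.83) > G (158/25=6.32) > D (68/12=5.67) > C (92/34=2.71)
Fill: take B (5 @ 174) → take E (9 @ 275) → take H (10 @ 129) → take F (21 @ 148) → take 34/40 of A → 232.05; 79/79 used.
4 item(s) taken whole; one partial (take 34/40 of A).

4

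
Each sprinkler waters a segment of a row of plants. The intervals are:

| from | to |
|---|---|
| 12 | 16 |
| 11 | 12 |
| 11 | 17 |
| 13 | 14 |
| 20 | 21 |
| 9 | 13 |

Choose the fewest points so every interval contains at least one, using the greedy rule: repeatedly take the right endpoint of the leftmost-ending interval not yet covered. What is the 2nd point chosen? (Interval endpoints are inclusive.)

14

Process intervals by earliest right end; each time one isn't hit yet, stab at its right endpoint.
Sorted: [11,12] [9,13] [13,14] [12,16] [11,17] [20,21]
{[11,12],[9,13]} hit by 12; {[13,14],[12,16],[11,17]} hit by 14; {[20,21]} hit by 21.
Points: 12, 14, 21 (3 total).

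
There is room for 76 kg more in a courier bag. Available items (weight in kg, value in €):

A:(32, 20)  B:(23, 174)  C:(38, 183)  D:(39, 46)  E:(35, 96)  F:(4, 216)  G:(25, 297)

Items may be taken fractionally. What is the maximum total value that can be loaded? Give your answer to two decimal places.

Order: F (216/4=54.00) > G (297/25=11.88) > B (174/23=7.57) > C (183/38=4.82) > E (96/35=2.74) > D (46/39=1.18) > A (20/32=0.62)
Fill: take F (4 @ 216) → take G (25 @ 297) → take B (23 @ 174) → take 24/38 of C → 115.58; 76/76 used.
Total value = 802.58

802.58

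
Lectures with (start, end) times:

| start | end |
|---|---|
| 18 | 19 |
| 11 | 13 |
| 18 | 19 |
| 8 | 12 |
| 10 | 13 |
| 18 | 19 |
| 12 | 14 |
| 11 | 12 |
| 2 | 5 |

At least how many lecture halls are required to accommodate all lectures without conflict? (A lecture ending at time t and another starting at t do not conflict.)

Events (time:±→running): 2:+→1 5:-→0 8:+→1 10:+→2 11:+→3 11:+→4 … peak 4.

4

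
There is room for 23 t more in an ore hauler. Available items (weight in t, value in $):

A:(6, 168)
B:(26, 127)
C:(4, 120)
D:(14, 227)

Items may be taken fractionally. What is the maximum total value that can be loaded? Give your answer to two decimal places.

Order: C (120/4=30.00) > A (168/6=28.00) > D (227/14=16.21) > B (127/26=4.88)
Fill: take C (4 @ 120) → take A (6 @ 168) → take 13/14 of D → 210.79; 23/23 used.
Total value = 498.79

498.79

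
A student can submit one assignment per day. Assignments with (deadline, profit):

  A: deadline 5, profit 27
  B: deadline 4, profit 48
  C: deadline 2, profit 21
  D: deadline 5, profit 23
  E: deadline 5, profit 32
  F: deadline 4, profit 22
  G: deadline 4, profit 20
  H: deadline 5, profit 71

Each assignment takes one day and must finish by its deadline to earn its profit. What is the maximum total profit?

Take jobs in profit order; each goes to the latest open slot no later than its deadline.
Profit order: H=71 B=48 E=32 A=27 D=23 F=22 C=21 G=20
Assign: H→slot 5, B→slot 4, E→slot 3, A→slot 2, D→slot 1, F skipped, C skipped, G skipped.
Slots: [1:D] [2:A] [3:E] [4:B] [5:H]
Profit = 23 + 27 + 32 + 48 + 71 = 201

201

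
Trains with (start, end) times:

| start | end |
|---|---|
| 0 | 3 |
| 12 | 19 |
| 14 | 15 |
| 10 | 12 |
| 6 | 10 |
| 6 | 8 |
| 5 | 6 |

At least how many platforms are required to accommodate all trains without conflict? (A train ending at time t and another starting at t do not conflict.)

2

Events (time:±→running): 0:+→1 3:-→0 5:+→1 6:-→0 6:+→1 6:+→2 … peak 2.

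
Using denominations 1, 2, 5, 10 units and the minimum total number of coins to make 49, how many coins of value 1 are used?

0

Greedy: take as many of the largest coin as possible, then repeat with the remainder.
49 = 4×10 + 1×5 + 2×2
Count of 1: 0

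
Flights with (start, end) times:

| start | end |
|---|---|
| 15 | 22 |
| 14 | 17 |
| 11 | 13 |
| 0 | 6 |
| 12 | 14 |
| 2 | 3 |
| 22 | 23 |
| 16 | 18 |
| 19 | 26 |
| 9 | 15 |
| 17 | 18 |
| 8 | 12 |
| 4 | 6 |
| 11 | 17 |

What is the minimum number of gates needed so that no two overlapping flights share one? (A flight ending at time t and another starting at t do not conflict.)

4

Count concurrent intervals with a sweep; the peak is the room count.
Events (time:±→running): 0:+→1 2:+→2 3:-→1 4:+→2 6:-→1 6:-→0 8:+→1 9:+→2 11:+→3 11:+→4 … peak 4.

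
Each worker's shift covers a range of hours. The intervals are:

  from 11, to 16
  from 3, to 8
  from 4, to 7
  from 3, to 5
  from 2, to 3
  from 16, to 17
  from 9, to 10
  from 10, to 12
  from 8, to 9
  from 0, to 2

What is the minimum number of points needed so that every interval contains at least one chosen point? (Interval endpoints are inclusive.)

Sorted: [0,2] [2,3] [3,5] [4,7] [3,8] [8,9] [9,10] [10,12] [11,16] [16,17]
{[0,2],[2,3]} hit by 2; {[3,5],[4,7],[3,8]} hit by 5; {[8,9],[9,10]} hit by 9; {[10,12],[11,16]} hit by 12; {[16,17]} hit by 17.
Points: 2, 5, 9, 12, 17 (5 total).

5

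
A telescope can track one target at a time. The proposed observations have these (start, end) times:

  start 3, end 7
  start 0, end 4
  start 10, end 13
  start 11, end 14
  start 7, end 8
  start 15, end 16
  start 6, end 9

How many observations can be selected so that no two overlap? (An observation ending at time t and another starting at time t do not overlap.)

Sorted by end: (0,4)  (3,7)  (7,8)  (6,9)  (10,13)  (11,14)  (15,16)
take (0,4); skip (3,7); take (7,8); take (10,13); take (15,16).
Selected 4 observations.

4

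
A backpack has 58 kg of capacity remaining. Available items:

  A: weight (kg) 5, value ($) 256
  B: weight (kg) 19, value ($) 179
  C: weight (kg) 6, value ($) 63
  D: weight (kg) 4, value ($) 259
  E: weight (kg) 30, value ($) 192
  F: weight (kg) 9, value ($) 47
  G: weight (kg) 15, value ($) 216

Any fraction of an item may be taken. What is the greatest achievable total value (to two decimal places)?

Sort by value per unit weight and fill in that order.
Order: D (259/4=64.75) > A (256/5=51.20) > G (216/15=14.40) > C (63/6=10.50) > B (179/19=9.42) > E (192/30=6.40) > F (47/9=5.22)
Fill: take D (4 @ 259) → take A (5 @ 256) → take G (15 @ 216) → take C (6 @ 63) → take B (19 @ 179) → take 9/30 of E → 57.60; 58/58 used.
Total value = 1030.60

1030.60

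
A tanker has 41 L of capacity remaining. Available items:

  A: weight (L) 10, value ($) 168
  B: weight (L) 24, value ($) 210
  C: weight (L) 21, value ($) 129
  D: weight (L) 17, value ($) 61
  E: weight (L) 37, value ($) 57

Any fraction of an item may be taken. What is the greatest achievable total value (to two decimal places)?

421.00

Order: A (168/10=16.80) > B (210/24=8.75) > C (129/21=6.14) > D (61/17=3.59) > E (57/37=1.54)
Fill: take A (10 @ 168) → take B (24 @ 210) → take 7/21 of C → 43.00; 41/41 used.
Total value = 421.00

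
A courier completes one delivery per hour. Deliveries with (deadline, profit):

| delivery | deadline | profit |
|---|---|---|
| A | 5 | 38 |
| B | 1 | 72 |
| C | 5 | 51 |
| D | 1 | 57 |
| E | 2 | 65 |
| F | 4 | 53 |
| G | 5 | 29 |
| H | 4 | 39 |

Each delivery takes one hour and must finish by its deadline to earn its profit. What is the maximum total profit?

280

Take jobs in profit order; each goes to the latest open slot no later than its deadline.
Profit order: B=72 E=65 D=57 F=53 C=51 H=39 A=38 G=29
Assign: B→slot 1, E→slot 2, D skipped, F→slot 4, C→slot 5, H→slot 3, A skipped, G skipped.
Slots: [1:B] [2:E] [3:H] [4:F] [5:C]
Profit = 72 + 65 + 39 + 53 + 51 = 280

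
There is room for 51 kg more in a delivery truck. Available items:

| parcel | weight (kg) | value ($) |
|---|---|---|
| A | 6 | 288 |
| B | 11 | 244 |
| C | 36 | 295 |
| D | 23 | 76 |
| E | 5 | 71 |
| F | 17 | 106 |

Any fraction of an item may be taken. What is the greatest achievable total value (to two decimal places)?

Sort by value per unit weight and fill in that order.
Order: A (288/6=48.00) > B (244/11=22.18) > E (71/5=14.20) > C (295/36=8.19) > F (106/17=6.24) > D (76/23=3.30)
Fill: take A (6 @ 288) → take B (11 @ 244) → take E (5 @ 71) → take 29/36 of C → 237.64; 51/51 used.
Total value = 840.64

840.64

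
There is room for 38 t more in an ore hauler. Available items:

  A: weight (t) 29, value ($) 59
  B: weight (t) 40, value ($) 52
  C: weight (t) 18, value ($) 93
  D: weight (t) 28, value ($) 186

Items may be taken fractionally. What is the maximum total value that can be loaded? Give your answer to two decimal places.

Sort by value per unit weight and fill in that order.
Order: D (186/28=6.64) > C (93/18=5.17) > A (59/29=2.03) > B (52/40=1.30)
Fill: take D (28 @ 186) → take 10/18 of C → 51.67; 38/38 used.
Total value = 237.67

237.67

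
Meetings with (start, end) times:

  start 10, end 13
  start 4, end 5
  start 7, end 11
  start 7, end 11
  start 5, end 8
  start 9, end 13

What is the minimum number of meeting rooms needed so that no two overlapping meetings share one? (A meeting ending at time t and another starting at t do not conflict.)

4

Events (time:±→running): 4:+→1 5:-→0 5:+→1 7:+→2 7:+→3 8:-→2 9:+→3 10:+→4 … peak 4.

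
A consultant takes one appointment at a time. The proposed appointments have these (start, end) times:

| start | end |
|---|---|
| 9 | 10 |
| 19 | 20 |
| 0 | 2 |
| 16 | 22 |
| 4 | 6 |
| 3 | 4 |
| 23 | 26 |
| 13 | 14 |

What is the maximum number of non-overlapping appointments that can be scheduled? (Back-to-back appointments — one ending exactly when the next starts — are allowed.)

Sorted by end: (0,2)  (3,4)  (4,6)  (9,10)  (13,14)  (19,20)  (16,22)  (23,26)
take (0,2); take (3,4); take (4,6); take (9,10); take (13,14); take (19,20); take (23,26).
Selected 7 appointments.

7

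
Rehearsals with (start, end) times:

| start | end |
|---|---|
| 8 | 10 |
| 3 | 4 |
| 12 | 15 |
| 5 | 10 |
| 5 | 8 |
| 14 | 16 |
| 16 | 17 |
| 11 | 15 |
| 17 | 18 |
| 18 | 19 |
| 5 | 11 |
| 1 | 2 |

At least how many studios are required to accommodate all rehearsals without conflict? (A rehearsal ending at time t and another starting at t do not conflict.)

Events (time:±→running): 1:+→1 2:-→0 3:+→1 4:-→0 5:+→1 5:+→2 5:+→3 … peak 3.

3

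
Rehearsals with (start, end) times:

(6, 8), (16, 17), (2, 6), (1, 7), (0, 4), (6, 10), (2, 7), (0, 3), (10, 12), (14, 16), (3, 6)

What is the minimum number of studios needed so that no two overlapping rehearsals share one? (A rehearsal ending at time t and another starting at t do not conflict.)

Events (time:±→running): 0:+→1 0:+→2 1:+→3 2:+→4 2:+→5 … peak 5.

5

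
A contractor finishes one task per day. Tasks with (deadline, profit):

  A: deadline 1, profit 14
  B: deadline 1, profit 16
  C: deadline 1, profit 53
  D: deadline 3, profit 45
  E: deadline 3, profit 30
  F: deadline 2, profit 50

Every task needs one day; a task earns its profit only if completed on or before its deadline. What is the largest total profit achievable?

148

Sort by profit descending; place each in the latest free slot ≤ its deadline.
By profit: C(d1,53), F(d2,50), D(d3,45), E(d3,30), B(d1,16), A(d1,14)
C→slot 1; F→slot 2; D→slot 3; E skipped; B skipped; A skipped.
Profit = 53 + 50 + 45 = 148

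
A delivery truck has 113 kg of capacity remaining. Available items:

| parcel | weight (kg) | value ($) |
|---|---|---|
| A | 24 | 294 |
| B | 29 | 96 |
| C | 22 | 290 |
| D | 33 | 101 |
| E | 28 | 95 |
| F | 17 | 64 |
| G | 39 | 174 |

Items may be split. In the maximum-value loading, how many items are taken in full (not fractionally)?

4

Greedy by value/weight ratio, highest first.
Order: C (290/22=13.18) > A (294/24=12.25) > G (174/39=4.46) > F (64/17=3.76) > E (95/28=3.39) > B (96/29=3.31) > D (101/33=3.06)
Fill: take C (22 @ 290) → take A (24 @ 294) → take G (39 @ 174) → take F (17 @ 64) → take 11/28 of E → 37.32; 113/113 used.
4 item(s) taken whole; one partial (take 11/28 of E).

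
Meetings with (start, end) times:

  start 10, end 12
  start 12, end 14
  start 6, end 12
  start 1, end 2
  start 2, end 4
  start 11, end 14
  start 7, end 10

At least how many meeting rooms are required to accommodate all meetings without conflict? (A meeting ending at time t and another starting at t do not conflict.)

3

The answer is the maximum number of intervals overlapping at any instant.
starts: [1, 2, 6, 7, 10, 11, 12]
ends:   [2, 4, 10, 12, 12, 14, 14]
s1→1 e2→0 s2→1 e4→0 s6→1 s7→2 e10→1 s10→2 s11→3  — peak 3.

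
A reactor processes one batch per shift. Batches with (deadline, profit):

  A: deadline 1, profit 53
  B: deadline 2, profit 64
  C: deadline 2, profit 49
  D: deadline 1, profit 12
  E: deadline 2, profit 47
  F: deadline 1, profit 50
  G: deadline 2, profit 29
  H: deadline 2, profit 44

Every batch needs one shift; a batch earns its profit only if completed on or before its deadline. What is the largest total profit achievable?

117

Sort by profit descending; place each in the latest free slot ≤ its deadline.
Profit order: B=64 A=53 F=50 C=49 E=47 H=44 G=29 D=12
Assign: B→slot 2, A→slot 1, F skipped, C skipped, E skipped, H skipped, G skipped, D skipped.
Slots: [1:A] [2:B]
Profit = 53 + 64 = 117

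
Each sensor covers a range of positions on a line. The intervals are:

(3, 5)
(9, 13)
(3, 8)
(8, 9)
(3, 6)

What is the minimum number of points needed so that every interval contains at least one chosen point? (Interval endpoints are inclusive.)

2

Sort by right endpoint; whenever an interval is uncovered, place a point at its right end.
By right end: [3,5]  [3,6]  [3,8]  [8,9]  [9,13]
[3,5] uncovered → point at 5; [8,9] uncovered → point at 9.
Points: 5, 9 (2 total).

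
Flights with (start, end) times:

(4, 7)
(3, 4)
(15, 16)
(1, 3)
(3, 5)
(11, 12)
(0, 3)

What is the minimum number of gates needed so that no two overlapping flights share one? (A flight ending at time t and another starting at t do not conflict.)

Count concurrent intervals with a sweep; the peak is the room count.
starts: [0, 1, 3, 3, 4, 11, 15]
ends:   [3, 3, 4, 5, 7, 12, 16]
s0→1 s1→2  — peak 2.

2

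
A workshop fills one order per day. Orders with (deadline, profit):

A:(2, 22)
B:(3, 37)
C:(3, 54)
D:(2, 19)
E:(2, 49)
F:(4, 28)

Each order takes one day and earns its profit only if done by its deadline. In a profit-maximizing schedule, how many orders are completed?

4

By profit: C(d3,54), E(d2,49), B(d3,37), F(d4,28), A(d2,22), D(d2,19)
C→slot 3; E→slot 2; B→slot 1; F→slot 4; A skipped; D skipped.
4 of 6 scheduled.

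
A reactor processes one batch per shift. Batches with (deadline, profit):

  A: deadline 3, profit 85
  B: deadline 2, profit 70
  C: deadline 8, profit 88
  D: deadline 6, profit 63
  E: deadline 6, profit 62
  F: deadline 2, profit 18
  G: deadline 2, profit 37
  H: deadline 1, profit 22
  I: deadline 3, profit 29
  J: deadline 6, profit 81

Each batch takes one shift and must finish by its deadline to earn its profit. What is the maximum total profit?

Profit order: C=88 A=85 J=81 B=70 D=63 E=62 G=37 I=29 H=22 F=18
Assign: C→slot 8, A→slot 3, J→slot 6, B→slot 2, D→slot 5, E→slot 4, G→slot 1, I skipped, H skipped, F skipped.
Slots: [1:G] [2:B] [3:A] [4:E] [5:D] [6:J] [8:C]
Profit = 37 + 70 + 85 + 62 + 63 + 81 + 88 = 486

486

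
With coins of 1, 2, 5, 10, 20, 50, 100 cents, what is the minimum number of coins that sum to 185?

185 − 1×100→85 − 1×50→35 − 1×20→15 − 1×10→5 − 1×5→0
Total coins = 1 + 1 + 1 + 1 + 1 = 5

5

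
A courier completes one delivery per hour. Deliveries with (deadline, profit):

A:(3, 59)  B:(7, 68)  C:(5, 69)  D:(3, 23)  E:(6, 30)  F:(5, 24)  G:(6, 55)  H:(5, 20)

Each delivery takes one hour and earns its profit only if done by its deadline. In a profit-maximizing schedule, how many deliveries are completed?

7

Take jobs in profit order; each goes to the latest open slot no later than its deadline.
By profit: C(d5,69), B(d7,68), A(d3,59), G(d6,55), E(d6,30), F(d5,24), D(d3,23), H(d5,20)
C→slot 5; B→slot 7; A→slot 3; G→slot 6; E→slot 4; F→slot 2; D→slot 1; H skipped.
7 of 8 scheduled.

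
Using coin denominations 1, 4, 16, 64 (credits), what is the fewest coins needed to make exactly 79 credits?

7

Greedy: take as many of the largest coin as possible, then repeat with the remainder.
79 − 1×64→15 − 3×4→3 − 3×1→0
Total coins = 1 + 3 + 3 = 7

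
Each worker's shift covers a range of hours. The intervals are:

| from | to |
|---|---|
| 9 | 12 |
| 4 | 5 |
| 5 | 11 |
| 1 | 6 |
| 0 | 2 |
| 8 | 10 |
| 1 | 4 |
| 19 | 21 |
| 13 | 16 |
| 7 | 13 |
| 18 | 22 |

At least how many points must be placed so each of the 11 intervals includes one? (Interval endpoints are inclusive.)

5

Process intervals by earliest right end; each time one isn't hit yet, stab at its right endpoint.
By right end: [0,2]  [1,4]  [4,5]  [1,6]  [8,10]  [5,11]  [9,12]  [7,13]  [13,16]  [19,21]  [18,22]
[0,2] uncovered → point at 2; [4,5] uncovered → point at 5; [8,10] uncovered → point at 10; [13,16] uncovered → point at 16; [19,21] uncovered → point at 21.
Points: 2, 5, 10, 16, 21 (5 total).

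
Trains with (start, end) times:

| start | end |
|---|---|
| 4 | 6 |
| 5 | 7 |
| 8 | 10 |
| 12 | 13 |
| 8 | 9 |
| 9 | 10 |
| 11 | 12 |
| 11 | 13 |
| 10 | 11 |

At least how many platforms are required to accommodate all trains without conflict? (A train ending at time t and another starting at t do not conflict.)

Count concurrent intervals with a sweep; the peak is the room count.
starts: [4, 5, 8, 8, 9, 10, 11, 11, 12]
ends:   [6, 7, 9, 10, 10, 11, 12, 13, 13]
s4→1 s5→2  — peak 2.

2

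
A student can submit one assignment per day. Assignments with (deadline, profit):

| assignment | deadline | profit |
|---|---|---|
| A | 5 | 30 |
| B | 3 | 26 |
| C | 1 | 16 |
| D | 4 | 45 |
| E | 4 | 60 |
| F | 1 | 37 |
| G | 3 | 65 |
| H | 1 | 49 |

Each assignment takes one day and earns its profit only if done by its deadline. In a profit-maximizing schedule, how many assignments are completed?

5

By profit: G(d3,65), E(d4,60), H(d1,49), D(d4,45), F(d1,37), A(d5,30), B(d3,26), C(d1,16)
G→slot 3; E→slot 4; H→slot 1; D→slot 2; F skipped; A→slot 5; B skipped; C skipped.
5 of 8 scheduled.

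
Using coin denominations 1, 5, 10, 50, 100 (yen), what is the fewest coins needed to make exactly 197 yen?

9

197 = 1×100 + 1×50 + 4×10 + 1×5 + 2×1
Total coins = 1 + 1 + 4 + 1 + 2 = 9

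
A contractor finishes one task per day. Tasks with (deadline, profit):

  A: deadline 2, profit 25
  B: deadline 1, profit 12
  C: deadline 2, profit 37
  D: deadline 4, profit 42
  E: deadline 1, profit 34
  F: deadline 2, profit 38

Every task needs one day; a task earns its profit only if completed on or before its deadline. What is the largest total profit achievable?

Take jobs in profit order; each goes to the latest open slot no later than its deadline.
By profit: D(d4,42), F(d2,38), C(d2,37), E(d1,34), A(d2,25), B(d1,12)
D→slot 4; F→slot 2; C→slot 1; E skipped; A skipped; B skipped.
Profit = 37 + 38 + 42 = 117

117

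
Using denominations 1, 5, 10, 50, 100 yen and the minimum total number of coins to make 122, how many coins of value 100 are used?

1

122 = 1×100 + 2×10 + 2×1
Count of 100: 1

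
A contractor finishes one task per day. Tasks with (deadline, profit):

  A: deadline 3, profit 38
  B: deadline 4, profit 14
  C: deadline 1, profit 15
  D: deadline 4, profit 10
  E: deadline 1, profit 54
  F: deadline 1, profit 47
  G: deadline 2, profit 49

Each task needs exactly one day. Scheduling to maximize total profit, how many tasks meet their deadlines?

4

By profit: E(d1,54), G(d2,49), F(d1,47), A(d3,38), C(d1,15), B(d4,14), D(d4,10)
E→slot 1; G→slot 2; F skipped; A→slot 3; C skipped; B→slot 4; D skipped.
4 of 7 scheduled.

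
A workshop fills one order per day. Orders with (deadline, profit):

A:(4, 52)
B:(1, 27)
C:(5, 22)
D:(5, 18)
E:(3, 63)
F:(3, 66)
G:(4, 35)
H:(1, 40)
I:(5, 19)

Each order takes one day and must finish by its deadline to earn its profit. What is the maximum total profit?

243

Take jobs in profit order; each goes to the latest open slot no later than its deadline.
By profit: F(d3,66), E(d3,63), A(d4,52), H(d1,40), G(d4,35), B(d1,27), C(d5,22), I(d5,19), D(d5,18)
F→slot 3; E→slot 2; A→slot 4; H→slot 1; G skipped; B skipped; C→slot 5; I skipped; D skipped.
Profit = 40 + 63 + 66 + 52 + 22 = 243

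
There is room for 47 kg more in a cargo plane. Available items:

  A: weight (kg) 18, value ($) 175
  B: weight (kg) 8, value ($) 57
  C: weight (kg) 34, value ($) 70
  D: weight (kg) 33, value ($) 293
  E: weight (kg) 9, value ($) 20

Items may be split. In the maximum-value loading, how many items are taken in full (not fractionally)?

Order: A (175/18=9.72) > D (293/33=8.88) > B (57/8=7.12) > E (20/9=2.22) > C (70/34=2.06)
Fill: take A (18 @ 175) → take 29/33 of D → 257.48; 47/47 used.
1 item(s) taken whole; one partial (take 29/33 of D).

1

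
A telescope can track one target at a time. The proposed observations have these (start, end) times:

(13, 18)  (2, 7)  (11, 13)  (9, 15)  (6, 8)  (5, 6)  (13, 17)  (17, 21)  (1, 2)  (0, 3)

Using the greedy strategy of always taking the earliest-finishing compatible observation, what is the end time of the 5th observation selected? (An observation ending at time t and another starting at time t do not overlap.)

17

By end time: (1,2), (0,3), (5,6), (2,7), (6,8), (11,13), (9,15), (13,17), (13,18), (17,21).
Pick (1,2); next start ≥ 2 → (5,6); next start ≥ 6 → (6,8); next start ≥ 8 → (11,13); next start ≥ 13 → (13,17); next start ≥ 17 → (17,21).
Selected: (1,2) (5,6) (6,8) (11,13) (13,17) (17,21)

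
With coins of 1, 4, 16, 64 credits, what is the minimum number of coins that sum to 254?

11

254 − 3×64→62 − 3×16→14 − 3×4→2 − 2×1→0
Total coins = 3 + 3 + 3 + 2 = 11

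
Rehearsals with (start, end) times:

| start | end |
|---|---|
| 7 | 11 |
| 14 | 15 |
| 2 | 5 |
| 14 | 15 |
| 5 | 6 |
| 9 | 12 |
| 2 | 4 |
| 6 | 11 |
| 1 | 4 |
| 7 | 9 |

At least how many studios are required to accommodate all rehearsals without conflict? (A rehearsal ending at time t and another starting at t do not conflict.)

3

Count concurrent intervals with a sweep; the peak is the room count.
Events (time:±→running): 1:+→1 2:+→2 2:+→3 … peak 3.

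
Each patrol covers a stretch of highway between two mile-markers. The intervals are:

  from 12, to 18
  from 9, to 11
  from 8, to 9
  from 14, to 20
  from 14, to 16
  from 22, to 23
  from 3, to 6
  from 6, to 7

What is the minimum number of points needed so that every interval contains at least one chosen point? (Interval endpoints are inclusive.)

4

Sort by right endpoint; whenever an interval is uncovered, place a point at its right end.
By right end: [3,6]  [6,7]  [8,9]  [9,11]  [14,16]  [12,18]  [14,20]  [22,23]
[3,6] uncovered → point at 6; [8,9] uncovered → point at 9; [14,16] uncovered → point at 16; [22,23] uncovered → point at 23.
Points: 6, 9, 16, 23 (4 total).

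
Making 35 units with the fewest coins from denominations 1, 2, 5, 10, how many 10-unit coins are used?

3

Greedy: take as many of the largest coin as possible, then repeat with the remainder.
35 − 3×10→5 − 1×5→0
Count of 10: 3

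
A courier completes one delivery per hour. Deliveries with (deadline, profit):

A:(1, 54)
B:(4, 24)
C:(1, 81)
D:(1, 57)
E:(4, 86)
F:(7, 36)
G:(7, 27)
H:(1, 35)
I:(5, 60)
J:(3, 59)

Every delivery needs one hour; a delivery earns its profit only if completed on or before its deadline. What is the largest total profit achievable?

373

Take jobs in profit order; each goes to the latest open slot no later than its deadline.
Profit order: E=86 C=81 I=60 J=59 D=57 A=54 F=36 H=35 G=27 B=24
Assign: E→slot 4, C→slot 1, I→slot 5, J→slot 3, D skipped, A skipped, F→slot 7, H skipped, G→slot 6, B→slot 2.
Slots: [1:C] [2:B] [3:J] [4:E] [5:I] [6:G] [7:F]
Profit = 81 + 24 + 59 + 86 + 60 + 27 + 36 = 373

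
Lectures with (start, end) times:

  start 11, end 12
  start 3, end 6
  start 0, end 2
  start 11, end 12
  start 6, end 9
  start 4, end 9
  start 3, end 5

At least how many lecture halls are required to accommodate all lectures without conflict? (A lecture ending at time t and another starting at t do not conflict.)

The answer is the maximum number of intervals overlapping at any instant.
starts: [0, 3, 3, 4, 6, 11, 11]
ends:   [2, 5, 6, 9, 9, 12, 12]
s0→1 e2→0 s3→1 s3→2 s4→3  — peak 3.

3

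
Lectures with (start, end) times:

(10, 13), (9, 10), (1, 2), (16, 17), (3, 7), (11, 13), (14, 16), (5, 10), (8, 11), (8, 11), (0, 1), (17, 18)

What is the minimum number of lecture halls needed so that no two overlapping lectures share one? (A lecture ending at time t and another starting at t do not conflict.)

4

The answer is the maximum number of intervals overlapping at any instant.
starts: [0, 1, 3, 5, 8, 8, 9, 10, 11, 14, 16, 17]
ends:   [1, 2, 7, 10, 10, 11, 11, 13, 13, 16, 17, 18]
s0→1 e1→0 s1→1 e2→0 s3→1 s5→2 e7→1 s8→2 s8→3 s9→4  — peak 4.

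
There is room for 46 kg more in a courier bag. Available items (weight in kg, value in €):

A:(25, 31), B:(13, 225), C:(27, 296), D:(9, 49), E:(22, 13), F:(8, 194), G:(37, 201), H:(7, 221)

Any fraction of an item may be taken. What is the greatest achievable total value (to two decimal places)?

837.33

Greedy by value/weight ratio, highest first.
Order: H (221/7=31.57) > F (194/8=24.25) > B (225/13=17.31) > C (296/27=10.96) > D (49/9=5.44) > G (201/37=5.43) > A (31/25=1.24) > E (13/22=0.59)
Fill: take H (7 @ 221) → take F (8 @ 194) → take B (13 @ 225) → take 18/27 of C → 197.33; 46/46 used.
Total value = 837.33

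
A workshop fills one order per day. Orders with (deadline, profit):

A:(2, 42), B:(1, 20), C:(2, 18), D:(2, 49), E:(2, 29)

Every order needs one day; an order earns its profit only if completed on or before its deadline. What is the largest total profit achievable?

By profit: D(d2,49), A(d2,42), E(d2,29), B(d1,20), C(d2,18)
D→slot 2; A→slot 1; E skipped; B skipped; C skipped.
Profit = 42 + 49 = 91

91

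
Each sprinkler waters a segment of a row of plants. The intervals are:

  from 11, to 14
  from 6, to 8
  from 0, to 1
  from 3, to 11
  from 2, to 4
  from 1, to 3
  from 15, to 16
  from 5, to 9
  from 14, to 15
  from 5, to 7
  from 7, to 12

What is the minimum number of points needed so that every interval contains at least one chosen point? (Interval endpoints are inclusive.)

By right end: [0,1]  [1,3]  [2,4]  [5,7]  [6,8]  [5,9]  [3,11]  [7,12]  [11,14]  [14,15]  [15,16]
[0,1] uncovered → point at 1; [2,4] uncovered → point at 4; [5,7] uncovered → point at 7; [11,14] uncovered → point at 14; [15,16] uncovered → point at 16.
Points: 1, 4, 7, 14, 16 (5 total).

5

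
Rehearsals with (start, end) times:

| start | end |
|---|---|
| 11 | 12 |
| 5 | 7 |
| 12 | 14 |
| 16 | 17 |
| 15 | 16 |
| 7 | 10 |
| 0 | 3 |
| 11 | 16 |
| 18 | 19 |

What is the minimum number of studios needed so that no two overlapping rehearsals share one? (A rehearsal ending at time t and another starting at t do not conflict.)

Events (time:±→running): 0:+→1 3:-→0 5:+→1 7:-→0 7:+→1 10:-→0 11:+→1 11:+→2 … peak 2.

2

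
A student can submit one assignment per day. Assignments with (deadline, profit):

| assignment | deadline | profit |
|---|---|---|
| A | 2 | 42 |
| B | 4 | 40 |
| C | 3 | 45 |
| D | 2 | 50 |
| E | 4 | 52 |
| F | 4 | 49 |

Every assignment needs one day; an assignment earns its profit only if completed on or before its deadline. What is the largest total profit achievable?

Take jobs in profit order; each goes to the latest open slot no later than its deadline.
By profit: E(d4,52), D(d2,50), F(d4,49), C(d3,45), A(d2,42), B(d4,40)
E→slot 4; D→slot 2; F→slot 3; C→slot 1; A skipped; B skipped.
Profit = 45 + 50 + 49 + 52 = 196

196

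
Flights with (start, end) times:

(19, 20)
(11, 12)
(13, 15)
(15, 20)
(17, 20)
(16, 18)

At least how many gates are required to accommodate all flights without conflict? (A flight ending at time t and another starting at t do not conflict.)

Count concurrent intervals with a sweep; the peak is the room count.
starts: [11, 13, 15, 16, 17, 19]
ends:   [12, 15, 18, 20, 20, 20]
s11→1 e12→0 s13→1 e15→0 s15→1 s16→2 s17→3  — peak 3.

3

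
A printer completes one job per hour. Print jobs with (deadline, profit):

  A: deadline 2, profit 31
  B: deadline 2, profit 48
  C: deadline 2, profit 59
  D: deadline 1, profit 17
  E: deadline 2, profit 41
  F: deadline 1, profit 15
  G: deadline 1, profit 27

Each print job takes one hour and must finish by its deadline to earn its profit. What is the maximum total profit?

Profit order: C=59 B=48 E=41 A=31 G=27 D=17 F=15
Assign: C→slot 2, B→slot 1, E skipped, A skipped, G skipped, D skipped, F skipped.
Slots: [1:B] [2:C]
Profit = 48 + 59 = 107

107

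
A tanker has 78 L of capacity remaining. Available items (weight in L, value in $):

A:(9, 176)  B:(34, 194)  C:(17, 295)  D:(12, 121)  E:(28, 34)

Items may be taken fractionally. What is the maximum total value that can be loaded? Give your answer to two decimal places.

793.29

Sort by value per unit weight and fill in that order.
Order: A (176/9=19.56) > C (295/17=17.35) > D (121/12=10.08) > B (194/34=5.71) > E (34/28=1.21)
Fill: take A (9 @ 176) → take C (17 @ 295) → take D (12 @ 121) → take B (34 @ 194) → take 6/28 of E → 7.29; 78/78 used.
Total value = 793.29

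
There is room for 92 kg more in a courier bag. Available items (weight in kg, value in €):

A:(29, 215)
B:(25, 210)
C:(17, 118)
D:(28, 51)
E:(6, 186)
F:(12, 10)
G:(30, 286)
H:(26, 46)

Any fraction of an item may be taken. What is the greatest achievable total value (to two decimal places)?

910.88

Greedy by value/weight ratio, highest first.
Order: E (186/6=31.00) > G (286/30=9.53) > B (210/25=8.40) > A (215/29=7.41) > C (118/17=6.94) > D (51/28=1.82) > H (46/26=1.77) > F (10/12=0.83)
Fill: take E (6 @ 186) → take G (30 @ 286) → take B (25 @ 210) → take A (29 @ 215) → take 2/17 of C → 13.88; 92/92 used.
Total value = 910.88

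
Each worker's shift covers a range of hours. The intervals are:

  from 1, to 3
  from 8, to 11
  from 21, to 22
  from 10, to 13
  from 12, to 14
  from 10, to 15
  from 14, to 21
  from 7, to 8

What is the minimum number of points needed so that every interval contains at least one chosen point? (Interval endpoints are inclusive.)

Sort by right endpoint; whenever an interval is uncovered, place a point at its right end.
By right end: [1,3]  [7,8]  [8,11]  [10,13]  [12,14]  [10,15]  [14,21]  [21,22]
[1,3] uncovered → point at 3; [7,8] uncovered → point at 8; [10,13] uncovered → point at 13; [14,21] uncovered → point at 21.
Points: 3, 8, 13, 21 (4 total).

4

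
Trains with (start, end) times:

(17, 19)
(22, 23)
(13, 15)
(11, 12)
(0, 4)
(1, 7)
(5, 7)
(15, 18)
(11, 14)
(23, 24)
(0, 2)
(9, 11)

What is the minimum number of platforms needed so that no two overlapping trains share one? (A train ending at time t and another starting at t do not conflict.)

The answer is the maximum number of intervals overlapping at any instant.
Events (time:±→running): 0:+→1 0:+→2 1:+→3 … peak 3.

3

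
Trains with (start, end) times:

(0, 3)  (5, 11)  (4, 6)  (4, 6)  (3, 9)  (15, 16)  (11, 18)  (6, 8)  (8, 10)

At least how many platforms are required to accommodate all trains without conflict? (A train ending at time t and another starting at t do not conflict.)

4

Count concurrent intervals with a sweep; the peak is the room count.
starts: [0, 3, 4, 4, 5, 6, 8, 11, 15]
ends:   [3, 6, 6, 8, 9, 10, 11, 16, 18]
s0→1 e3→0 s3→1 s4→2 s4→3 s5→4  — peak 4.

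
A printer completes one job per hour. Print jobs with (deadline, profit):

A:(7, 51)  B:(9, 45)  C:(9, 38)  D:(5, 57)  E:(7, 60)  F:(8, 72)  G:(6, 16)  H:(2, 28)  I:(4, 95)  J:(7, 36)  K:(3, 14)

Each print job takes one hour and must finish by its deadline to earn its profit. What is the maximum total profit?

Take jobs in profit order; each goes to the latest open slot no later than its deadline.
By profit: I(d4,95), F(d8,72), E(d7,60), D(d5,57), A(d7,51), B(d9,45), C(d9,38), J(d7,36), H(d2,28), G(d6,16), K(d3,14)
I→slot 4; F→slot 8; E→slot 7; D→slot 5; A→slot 6; B→slot 9; C→slot 3; J→slot 2; H→slot 1; G skipped; K skipped.
Profit = 28 + 36 + 38 + 95 + 57 + 51 + 60 + 72 + 45 = 482

482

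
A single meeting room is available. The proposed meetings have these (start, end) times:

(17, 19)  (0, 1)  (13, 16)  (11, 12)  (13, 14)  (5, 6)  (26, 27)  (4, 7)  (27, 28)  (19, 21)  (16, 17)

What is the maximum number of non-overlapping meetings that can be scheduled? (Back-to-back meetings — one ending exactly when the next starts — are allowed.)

By end time: (0,1), (5,6), (4,7), (11,12), (13,14), (13,16), (16,17), (17,19), (19,21), (26,27), (27,28).
Pick (0,1); next start ≥ 1 → (5,6); next start ≥ 6 → (11,12); next start ≥ 12 → (13,14); next start ≥ 14 → (16,17); next start ≥ 17 → (17,19); next start ≥ 19 → (19,21); next start ≥ 21 → (26,27); next start ≥ 27 → (27,28).
Selected 9 meetings.

9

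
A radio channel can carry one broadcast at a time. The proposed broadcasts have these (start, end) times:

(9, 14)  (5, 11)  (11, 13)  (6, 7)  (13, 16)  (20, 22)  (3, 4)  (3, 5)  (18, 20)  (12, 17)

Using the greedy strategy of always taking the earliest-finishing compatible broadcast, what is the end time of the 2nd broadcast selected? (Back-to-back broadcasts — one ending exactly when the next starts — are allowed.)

7

Sort by end time and greedily take each interval whose start is ≥ the last chosen end.
By end time: (3,4), (3,5), (6,7), (5,11), (11,13), (9,14), (13,16), (12,17), (18,20), (20,22).
Pick (3,4); next start ≥ 4 → (6,7); next start ≥ 7 → (11,13); next start ≥ 13 → (13,16); next start ≥ 16 → (18,20); next start ≥ 20 → (20,22).
Selected: (3,4) (6,7) (11,13) (13,16) (18,20) (20,22)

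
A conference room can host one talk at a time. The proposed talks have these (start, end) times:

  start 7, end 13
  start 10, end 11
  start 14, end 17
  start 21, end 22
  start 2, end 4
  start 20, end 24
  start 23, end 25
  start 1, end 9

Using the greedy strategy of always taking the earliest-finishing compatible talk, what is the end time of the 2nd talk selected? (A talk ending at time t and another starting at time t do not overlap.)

By end time: (2,4), (1,9), (10,11), (7,13), (14,17), (21,22), (20,24), (23,25).
Pick (2,4); next start ≥ 4 → (10,11); next start ≥ 11 → (14,17); next start ≥ 17 → (21,22); next start ≥ 22 → (23,25).
Selected: (2,4) (10,11) (14,17) (21,22) (23,25)

11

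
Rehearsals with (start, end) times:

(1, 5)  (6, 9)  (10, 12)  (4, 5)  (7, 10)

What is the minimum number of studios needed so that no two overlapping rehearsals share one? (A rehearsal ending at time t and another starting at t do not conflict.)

2

Count concurrent intervals with a sweep; the peak is the room count.
starts: [1, 4, 6, 7, 10]
ends:   [5, 5, 9, 10, 12]
s1→1 s4→2  — peak 2.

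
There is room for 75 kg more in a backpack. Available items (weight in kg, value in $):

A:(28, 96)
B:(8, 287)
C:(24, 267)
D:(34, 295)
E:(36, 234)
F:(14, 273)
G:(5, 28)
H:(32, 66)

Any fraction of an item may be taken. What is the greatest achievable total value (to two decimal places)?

Greedy by value/weight ratio, highest first.
Ratios (sorted): B 35.88, F 19.50, C 11.12, D 8.68, E 6.50, G 5.60, A 3.43, H 2.06
take B (8 @ 287); take F (14 @ 273); take C (24 @ 267); take 29/34 of D → 251.62. Capacity used 75/75.
Total value = 1078.62

1078.62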